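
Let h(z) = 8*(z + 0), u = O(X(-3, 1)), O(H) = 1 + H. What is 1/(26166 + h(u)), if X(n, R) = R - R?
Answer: 1/26174 ≈ 3.8206e-5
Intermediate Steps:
X(n, R) = 0
u = 1 (u = 1 + 0 = 1)
h(z) = 8*z
1/(26166 + h(u)) = 1/(26166 + 8*1) = 1/(26166 + 8) = 1/26174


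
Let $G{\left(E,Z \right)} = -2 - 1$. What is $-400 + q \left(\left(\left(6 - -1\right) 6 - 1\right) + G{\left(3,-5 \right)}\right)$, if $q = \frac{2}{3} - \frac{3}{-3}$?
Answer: $- \frac{1010}{3} \approx -336.67$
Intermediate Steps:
$q = \frac{5}{3}$ ($q = 2 \cdot \frac{1}{3} - -1 = \frac{2}{3} + 1 = \frac{5}{3} \approx 1.6667$)
$G{\left(E,Z \right)} = -3$
$-400 + q \left(\left(\left(6 - -1\right) 6 - 1\right) + G{\left(3,-5 \right)}\right) = -400 + \frac{5 \left(\left(\left(6 - -1\right) 6 - 1\right) - 3\right)}{3} = -400 + \frac{5 \left(\left(\left(6 + 1\right) 6 - 1\right) - 3\right)}{3} = -400 + \frac{5 \left(\left(7 \cdot 6 - 1\right) - 3\right)}{3} = -400 + \frac{5 \left(\left(42 - 1\right) - 3\right)}{3} = -400 + \frac{5 \left(41 - 3\right)}{3} = -400 + \frac{5}{3} \cdot 38 = -400 + \frac{190}{3} = - \frac{1010}{3}$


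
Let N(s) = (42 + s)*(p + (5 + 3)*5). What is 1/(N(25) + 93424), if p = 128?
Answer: 1/104680 ≈ 9.5529e-6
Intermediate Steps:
N(s) = 7056 + 168*s (N(s) = (42 + s)*(128 + (5 + 3)*5) = (42 + s)*(128 + 8*5) = (42 + s)*(128 + 40) = (42 + s)*168 = 7056 + 168*s)
1/(N(25) + 93424) = 1/((7056 + 168*25) + 93424) = 1/((7056 + 4200) + 93424) = 1/(11256 + 93424) = 1/104680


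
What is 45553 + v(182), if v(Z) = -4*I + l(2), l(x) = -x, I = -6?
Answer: 45575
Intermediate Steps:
v(Z) = 22 (v(Z) = -4*(-6) - 1*2 = 24 - 2 = 22)
45553 + v(182) = 45553 + 22 = 45575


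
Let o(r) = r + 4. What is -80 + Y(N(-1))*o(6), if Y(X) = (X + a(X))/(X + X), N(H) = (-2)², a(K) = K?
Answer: -70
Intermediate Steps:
N(H) = 4
o(r) = 4 + r
Y(X) = 1 (Y(X) = (X + X)/(X + X) = (2*X)/((2*X)) = (2*X)*(1/(2*X)) = 1)
-80 + Y(N(-1))*o(6) = -80 + 1*(4 + 6) = -80 + 1*10 = -80 + 10 = -70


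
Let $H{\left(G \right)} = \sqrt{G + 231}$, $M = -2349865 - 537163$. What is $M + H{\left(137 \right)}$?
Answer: $-2887028 + 4 \sqrt{23} \approx -2.887 \cdot 10^{6}$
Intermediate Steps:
$M = -2887028$ ($M = -2349865 - 537163 = -2887028$)
$H{\left(G \right)} = \sqrt{231 + G}$
$M + H{\left(137 \right)} = -2887028 + \sqrt{231 + 137} = -2887028 + \sqrt{368} = -2887028 + 4 \sqrt{23}$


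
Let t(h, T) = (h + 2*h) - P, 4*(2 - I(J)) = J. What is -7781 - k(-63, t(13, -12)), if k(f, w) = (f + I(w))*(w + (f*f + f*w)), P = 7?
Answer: 129184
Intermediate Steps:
I(J) = 2 - J/4
t(h, T) = -7 + 3*h (t(h, T) = (h + 2*h) - 1*7 = 3*h - 7 = -7 + 3*h)
k(f, w) = (2 + f - w/4)*(w + f**2 + f*w) (k(f, w) = (f + (2 - w/4))*(w + (f*f + f*w)) = (2 + f - w/4)*(w + (f**2 + f*w)) = (2 + f - w/4)*(w + f**2 + f*w))
-7781 - k(-63, t(13, -12)) = -7781 - ((-63)**3 + 2*(-7 + 3*13) + 2*(-63)**2 - (-7 + 3*13)**2/4 + 3*(-63)*(-7 + 3*13) - 1/4*(-63)*(-7 + 3*13)**2 + (3/4)*(-7 + 3*13)*(-63)**2) = -7781 - (-250047 + 2*(-7 + 39) + 2*3969 - (-7 + 39)**2/4 + 3*(-63)*(-7 + 39) - 1/4*(-63)*(-7 + 39)**2 + (3/4)*(-7 + 39)*3969) = -7781 - (-250047 + 2*32 + 7938 - 1/4*32**2 + 3*(-63)*32 - 1/4*(-63)*32**2 + (3/4)*32*3969) = -7781 - (-250047 + 64 + 7938 - 1/4*1024 - 6048 - 1/4*(-63)*1024 + 95256) = -7781 - (-250047 + 64 + 7938 - 256 - 6048 + 16128 + 95256) = -7781 - 1*(-136965) = -7781 + 136965 = 129184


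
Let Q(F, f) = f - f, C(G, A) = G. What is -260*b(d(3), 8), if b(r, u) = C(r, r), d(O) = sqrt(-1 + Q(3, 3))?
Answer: -260*I ≈ -260.0*I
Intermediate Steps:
Q(F, f) = 0
d(O) = I (d(O) = sqrt(-1 + 0) = sqrt(-1) = I)
b(r, u) = r
-260*b(d(3), 8) = -260*I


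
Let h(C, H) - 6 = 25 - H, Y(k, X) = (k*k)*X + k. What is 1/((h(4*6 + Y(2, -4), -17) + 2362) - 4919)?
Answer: -1/2509 ≈ -0.00039857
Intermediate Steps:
Y(k, X) = k + X*k² (Y(k, X) = k²*X + k = X*k² + k = k + X*k²)
h(C, H) = 31 - H (h(C, H) = 6 + (25 - H) = 31 - H)
1/((h(4*6 + Y(2, -4), -17) + 2362) - 4919) = 1/(((31 - 1*(-17)) + 2362) - 4919) = 1/(((31 + 17) + 2362) - 4919) = 1/((48 + 2362) - 4919) = 1/(2410 - 4919) = 1/(-2509) = -1/2509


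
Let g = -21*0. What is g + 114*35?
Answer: 3990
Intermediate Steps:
g = 0
g + 114*35 = 0 + 114*35 = 0 + 3990 = 3990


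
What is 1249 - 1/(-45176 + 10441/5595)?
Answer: 315683855066/252749279 ≈ 1249.0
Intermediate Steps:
1249 - 1/(-45176 + 10441/5595) = 1249 - 1/(-252749279/5595) = 1249 - 1*(-5595/252749279) = 1249 + 5595/252749279 = 315683855066/252749279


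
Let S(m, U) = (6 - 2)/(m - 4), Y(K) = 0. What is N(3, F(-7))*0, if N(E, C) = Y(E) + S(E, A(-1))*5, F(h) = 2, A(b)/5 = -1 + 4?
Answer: 0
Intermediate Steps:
A(b) = 15 (A(b) = 5*(-1 + 4) = 5*3 = 15)
S(m, U) = 4/(-4 + m)
N(E, C) = 20/(-4 + E) (N(E, C) = 0 + (4/(-4 + E))*5 = 0 + 20/(-4 + E) = 20/(-4 + E))
N(3, F(-7))*0 = (20/(-4 + 3))*0 = (20/(-1))*0 = (20*(-1))*0 = -20*0 = 0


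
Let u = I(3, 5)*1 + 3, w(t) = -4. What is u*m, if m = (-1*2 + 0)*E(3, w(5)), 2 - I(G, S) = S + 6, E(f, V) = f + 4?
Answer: 84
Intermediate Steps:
E(f, V) = 4 + f
I(G, S) = -4 - S (I(G, S) = 2 - (S + 6) = 2 - (6 + S) = 2 + (-6 - S) = -4 - S)
m = -14 (m = (-1*2 + 0)*(4 + 3) = (-2 + 0)*7 = -2*7 = -14)
u = -6 (u = (-4 - 1*5)*1 + 3 = (-4 - 5)*1 + 3 = -9*1 + 3 = -9 + 3 = -6)
u*m = -6*(-14) = 84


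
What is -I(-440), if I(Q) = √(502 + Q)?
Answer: -√62 ≈ -7.8740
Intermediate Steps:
-I(-440) = -√(502 - 440) = -√62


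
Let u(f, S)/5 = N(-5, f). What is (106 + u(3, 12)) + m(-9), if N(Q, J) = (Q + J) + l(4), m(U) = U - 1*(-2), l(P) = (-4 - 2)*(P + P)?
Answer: -151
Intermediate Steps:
l(P) = -12*P
m(U) = 2 + U (m(U) = U + 2 = 2 + U)
N(Q, J) = -48 + J + Q (N(Q, J) = (Q + J) - 12*4 = (J + Q) - 48 = -48 + J + Q)
u(f, S) = -265 + 5*f (u(f, S) = 5*(-48 + f - 5) = 5*(-53 + f) = -265 + 5*f)
(106 + u(3, 12)) + m(-9) = (106 + (-265 + 5*3)) + (2 - 9) = (106 + (-265 + 15)) - 7 = (106 - 250) - 7 = -144 - 7 = -151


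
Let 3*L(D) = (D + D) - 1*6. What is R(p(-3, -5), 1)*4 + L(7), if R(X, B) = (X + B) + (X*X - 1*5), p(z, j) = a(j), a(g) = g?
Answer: 200/3 ≈ 66.667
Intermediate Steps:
p(z, j) = j
L(D) = -2 + 2*D/3 (L(D) = ((D + D) - 1*6)/3 = (2*D - 6)/3 = (-6 + 2*D)/3 = -2 + 2*D/3)
R(X, B) = -5 + B + X + X**2 (R(X, B) = (B + X) + (X**2 - 5) = (B + X) + (-5 + X**2) = -5 + B + X + X**2)
R(p(-3, -5), 1)*4 + L(7) = (-5 + 1 - 5 + (-5)**2)*4 + (-2 + (2/3)*7) = (-5 + 1 - 5 + 25)*4 + (-2 + 14/3) = 16*4 + 8/3 = 64 + 8/3 = 200/3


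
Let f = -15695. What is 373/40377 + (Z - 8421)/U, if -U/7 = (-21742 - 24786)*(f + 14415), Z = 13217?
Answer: 38826662537/4208200765440 ≈ 0.0092264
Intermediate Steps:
U = -416890880 (U = -7*(-21742 - 24786)*(-15695 + 14415) = -(-325696)*(-1280) = -7*59555840 = -416890880)
373/40377 + (Z - 8421)/U = 373/40377 + (13217 - 8421)/(-416890880) = 373*(1/40377) + 4796*(-1/416890880) = 373/40377 - 1199/104222720 = 38826662537/4208200765440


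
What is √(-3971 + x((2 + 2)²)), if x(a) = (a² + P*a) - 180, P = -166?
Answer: I*√6551 ≈ 80.938*I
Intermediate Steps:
x(a) = -180 + a² - 166*a (x(a) = (a² - 166*a) - 180 = -180 + a² - 166*a)
√(-3971 + x((2 + 2)²)) = √(-3971 + (-180 + ((2 + 2)²)² - 166*(2 + 2)²)) = √(-3971 + (-180 + (4²)² - 166*4²)) = √(-3971 + (-180 + 16² - 166*16)) = √(-3971 + (-180 + 256 - 2656)) = √(-3971 - 2580) = √(-6551) = I*√6551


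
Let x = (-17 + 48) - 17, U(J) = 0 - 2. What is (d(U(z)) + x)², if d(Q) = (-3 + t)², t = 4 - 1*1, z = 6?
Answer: 196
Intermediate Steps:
t = 3 (t = 4 - 1 = 3)
U(J) = -2
d(Q) = 0 (d(Q) = (-3 + 3)² = 0² = 0)
x = 14 (x = 31 - 17 = 14)
(d(U(z)) + x)² = (0 + 14)² = 14² = 196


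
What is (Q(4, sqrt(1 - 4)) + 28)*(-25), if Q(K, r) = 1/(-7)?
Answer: -4875/7 ≈ -696.43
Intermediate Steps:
Q(K, r) = -1/7
(Q(4, sqrt(1 - 4)) + 28)*(-25) = (-1/7 + 28)*(-25) = (195/7)*(-25) = -4875/7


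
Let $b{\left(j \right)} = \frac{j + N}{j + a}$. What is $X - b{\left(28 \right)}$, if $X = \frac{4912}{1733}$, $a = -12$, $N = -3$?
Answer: $\frac{35267}{27728} \approx 1.2719$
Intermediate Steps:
$b{\left(j \right)} = \frac{-3 + j}{-12 + j}$ ($b{\left(j \right)} = \frac{j - 3}{j - 12} = \frac{-3 + j}{-12 + j}$)
$X = \frac{4912}{1733}$ ($X = 4912 \cdot \frac{1}{1733} = \frac{4912}{1733} \approx 2.8344$)
$X - b{\left(28 \right)} = \frac{4912}{1733} - \frac{-3 + 28}{-12 + 28} = \frac{4912}{1733} - \frac{1}{16} \cdot 25 = \frac{4912}{1733} - \frac{25}{16} = \frac{35267}{27728}$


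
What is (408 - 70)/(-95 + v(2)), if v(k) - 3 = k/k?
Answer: -26/7 ≈ -3.7143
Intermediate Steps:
v(k) = 4 (v(k) = 3 + k/k = 3 + 1 = 4)
(408 - 70)/(-95 + v(2)) = (408 - 70)/(-95 + 4) = 338/(-91) = 338*(-1/91) = -26/7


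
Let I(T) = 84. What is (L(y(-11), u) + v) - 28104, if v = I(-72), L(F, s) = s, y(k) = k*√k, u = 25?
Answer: -27995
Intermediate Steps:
y(k) = k^(3/2)
v = 84
(L(y(-11), u) + v) - 28104 = (25 + 84) - 28104 = 109 - 28104 = -27995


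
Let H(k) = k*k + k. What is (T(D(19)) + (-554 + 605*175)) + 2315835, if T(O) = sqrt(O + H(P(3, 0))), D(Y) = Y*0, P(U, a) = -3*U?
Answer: 2421156 + 6*sqrt(2) ≈ 2.4212e+6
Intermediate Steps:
D(Y) = 0
H(k) = k + k**2 (H(k) = k**2 + k = k + k**2)
T(O) = sqrt(72 + O) (T(O) = sqrt(O + (-3*3)*(1 - 3*3)) = sqrt(O - 9*(1 - 9)) = sqrt(O - 9*(-8)) = sqrt(O + 72) = sqrt(72 + O))
(T(D(19)) + (-554 + 605*175)) + 2315835 = (sqrt(72 + 0) + (-554 + 605*175)) + 2315835 = (sqrt(72) + (-554 + 105875)) + 2315835 = (6*sqrt(2) + 105321) + 2315835 = (105321 + 6*sqrt(2)) + 2315835 = 2421156 + 6*sqrt(2)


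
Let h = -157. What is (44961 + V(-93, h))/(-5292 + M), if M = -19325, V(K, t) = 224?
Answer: -45185/24617 ≈ -1.8355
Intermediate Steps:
(44961 + V(-93, h))/(-5292 + M) = (44961 + 224)/(-5292 - 19325) = 45185/(-24617) = 45185*(-1/24617) = -45185/24617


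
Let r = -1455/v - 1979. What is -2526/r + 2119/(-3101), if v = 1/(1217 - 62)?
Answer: -1778696425/2608722452 ≈ -0.68183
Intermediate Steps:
v = 1/1155 ≈ 0.00086580
r = -1682504 (r = -1455/1/1155 - 1979 = -1455*1155 - 1979 = -1680525 - 1979 = -1682504)
-2526/r + 2119/(-3101) = -2526/(-1682504) + 2119/(-3101) = -2526*(-1/1682504) + 2119*(-1/3101) = 1263/841252 - 2119/3101 = -1778696425/2608722452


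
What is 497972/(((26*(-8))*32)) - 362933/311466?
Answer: -532152125/7003776 ≈ -75.981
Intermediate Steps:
497972/(((26*(-8))*32)) - 362933/311466 = 497972/((-208*32)) - 362933*1/311466 = 497972/(-6656) - 9809/8418 = 497972*(-1/6656) - 9809/8418 = -124493/1664 - 9809/8418 = -532152125/7003776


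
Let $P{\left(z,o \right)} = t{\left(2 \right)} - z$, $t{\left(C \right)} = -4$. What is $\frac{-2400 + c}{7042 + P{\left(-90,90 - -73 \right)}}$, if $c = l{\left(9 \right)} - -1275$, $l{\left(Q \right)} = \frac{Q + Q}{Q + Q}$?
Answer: $- \frac{281}{1782} \approx -0.15769$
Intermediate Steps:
$l{\left(Q \right)} = 1$ ($l{\left(Q \right)} = \frac{2 Q}{2 Q} = 2 Q \frac{1}{2 Q} = 1$)
$P{\left(z,o \right)} = -4 - z$
$c = 1276$ ($c = 1 - -1275 = 1 + 1275 = 1276$)
$\frac{-2400 + c}{7042 + P{\left(-90,90 - -73 \right)}} = \frac{-2400 + 1276}{7042 - -86} = - \frac{1124}{7042 + \left(-4 + 90\right)} = - \frac{1124}{7042 + 86} = - \frac{1124}{7128} = \left(-1124\right) \frac{1}{7128} = - \frac{281}{1782}$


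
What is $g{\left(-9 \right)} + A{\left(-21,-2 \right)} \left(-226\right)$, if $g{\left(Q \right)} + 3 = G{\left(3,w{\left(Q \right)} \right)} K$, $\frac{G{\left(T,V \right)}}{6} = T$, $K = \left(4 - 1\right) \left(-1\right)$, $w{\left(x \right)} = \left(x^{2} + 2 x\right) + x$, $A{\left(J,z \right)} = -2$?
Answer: $395$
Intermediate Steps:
$w{\left(x \right)} = x^{2} + 3 x$
$K = -3$ ($K = 3 \left(-1\right) = -3$)
$G{\left(T,V \right)} = 6 T$
$g{\left(Q \right)} = -57$ ($g{\left(Q \right)} = -3 + 6 \cdot 3 \left(-3\right) = -3 + 18 \left(-3\right) = -3 - 54 = -57$)
$g{\left(-9 \right)} + A{\left(-21,-2 \right)} \left(-226\right) = -57 - -452 = -57 + 452 = 395$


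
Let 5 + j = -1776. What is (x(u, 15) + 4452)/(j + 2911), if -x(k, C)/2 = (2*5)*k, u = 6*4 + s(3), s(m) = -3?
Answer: 2016/565 ≈ 3.5681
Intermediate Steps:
j = -1781 (j = -5 - 1776 = -1781)
u = 21 (u = 6*4 - 3 = 24 - 3 = 21)
x(k, C) = -20*k (x(k, C) = -2*2*5*k = -20*k)
(x(u, 15) + 4452)/(j + 2911) = (-20*21 + 4452)/(-1781 + 2911) = (-420 + 4452)/1130 = 4032*(1/1130) = 2016/565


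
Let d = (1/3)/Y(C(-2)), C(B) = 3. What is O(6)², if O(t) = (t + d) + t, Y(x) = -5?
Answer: 32041/225 ≈ 142.40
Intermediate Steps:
d = -1/15 (d = (1/3)/(-5) = (1*(⅓))*(-⅕) = (⅓)*(-⅕) = -1/15 ≈ -0.066667)
O(t) = -1/15 + 2*t (O(t) = (t - 1/15) + t = (-1/15 + t) + t = -1/15 + 2*t)
O(6)² = (-1/15 + 2*6)² = (-1/15 + 12)² = (179/15)² = 32041/225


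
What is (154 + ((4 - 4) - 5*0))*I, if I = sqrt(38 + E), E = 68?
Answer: 154*sqrt(106) ≈ 1585.5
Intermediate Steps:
I = sqrt(106) (I = sqrt(38 + 68) = sqrt(106) ≈ 10.296)
(154 + ((4 - 4) - 5*0))*I = (154 + ((4 - 4) - 5*0))*sqrt(106) = (154 + (0 + 0))*sqrt(106) = (154 + 0)*sqrt(106) = 154*sqrt(106)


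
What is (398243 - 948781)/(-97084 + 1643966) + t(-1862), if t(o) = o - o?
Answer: -275269/773441 ≈ -0.35590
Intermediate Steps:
t(o) = 0
(398243 - 948781)/(-97084 + 1643966) + t(-1862) = (398243 - 948781)/(-97084 + 1643966) + 0 = -550538/1546882 + 0 = -550538*1/1546882 + 0 = -275269/773441 + 0 = -275269/773441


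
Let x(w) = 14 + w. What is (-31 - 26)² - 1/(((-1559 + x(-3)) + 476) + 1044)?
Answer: 90973/28 ≈ 3249.0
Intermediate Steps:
(-31 - 26)² - 1/(((-1559 + x(-3)) + 476) + 1044) = (-31 - 26)² - 1/(((-1559 + (14 - 3)) + 476) + 1044) = (-57)² - 1/(((-1559 + 11) + 476) + 1044) = 3249 - 1/((-1548 + 476) + 1044) = 3249 - 1/(-1072 + 1044) = 3249 - 1/(-28) = 3249 - 1*(-1/28) = 3249 + 1/28 = 90973/28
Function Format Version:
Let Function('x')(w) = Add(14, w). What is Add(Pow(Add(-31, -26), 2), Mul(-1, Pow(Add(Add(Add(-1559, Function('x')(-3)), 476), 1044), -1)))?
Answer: Rational(90973, 28) ≈ 3249.0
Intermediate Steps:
Add(Pow(Add(-31, -26), 2), Mul(-1, Pow(Add(Add(Add(-1559, Function('x')(-3)), 476), 1044), -1))) = Add(Pow(Add(-31, -26), 2), Mul(-1, Pow(Add(Add(Add(-1559, Add(14, -3)), 476), 1044), -1))) = Add(Pow(-57, 2), Mul(-1, Pow(Add(Add(Add(-1559, 11), 476), 1044), -1))) = Add(3249, Mul(-1, Pow(Add(Add(-1548, 476), 1044), -1))) = Add(3249, Mul(-1, Pow(Add(-1072, 1044), -1))) = Add(3249, Mul(-1, Pow(-28, -1))) = Add(3249, Mul(-1, Rational(-1, 28))) = Add(3249, Rational(1, 28)) = Rational(90973, 28)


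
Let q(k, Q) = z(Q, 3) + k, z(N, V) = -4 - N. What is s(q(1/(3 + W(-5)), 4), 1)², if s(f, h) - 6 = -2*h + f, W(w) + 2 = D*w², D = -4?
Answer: 157609/9801 ≈ 16.081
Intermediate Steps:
W(w) = -2 - 4*w²
q(k, Q) = -4 + k - Q (q(k, Q) = (-4 - Q) + k = -4 + k - Q)
s(f, h) = 6 + f - 2*h (s(f, h) = 6 + (-2*h + f) = 6 + (f - 2*h) = 6 + f - 2*h)
s(q(1/(3 + W(-5)), 4), 1)² = (6 + (-4 + 1/(3 + (-2 - 4*(-5)²)) - 1*4) - 2*1)² = (6 + (-4 + 1/(3 + (-2 - 4*25)) - 4) - 2)² = (6 + (-4 + 1/(3 + (-2 - 100)) - 4) - 2)² = (6 + (-4 + 1/(3 - 102) - 4) - 2)² = (6 + (-4 + 1/(-99) - 4) - 2)² = (6 + (-4 - 1/99 - 4) - 2)² = (6 - 793/99 - 2)² = (-397/99)² = 157609/9801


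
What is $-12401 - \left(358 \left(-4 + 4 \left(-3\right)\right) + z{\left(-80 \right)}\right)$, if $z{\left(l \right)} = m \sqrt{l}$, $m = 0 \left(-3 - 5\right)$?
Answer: $-6673$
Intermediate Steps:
$m = 0$ ($m = 0 \left(-8\right) = 0$)
$z{\left(l \right)} = 0$ ($z{\left(l \right)} = 0 \sqrt{l} = 0$)
$-12401 - \left(358 \left(-4 + 4 \left(-3\right)\right) + z{\left(-80 \right)}\right) = -12401 - 358 \left(-4 + 4 \left(-3\right)\right) = -12401 + \left(- 358 \left(-4 - 12\right) + 0\right) = -12401 + \left(\left(-358\right) \left(-16\right) + 0\right) = -12401 + \left(5728 + 0\right) = -12401 + 5728 = -6673$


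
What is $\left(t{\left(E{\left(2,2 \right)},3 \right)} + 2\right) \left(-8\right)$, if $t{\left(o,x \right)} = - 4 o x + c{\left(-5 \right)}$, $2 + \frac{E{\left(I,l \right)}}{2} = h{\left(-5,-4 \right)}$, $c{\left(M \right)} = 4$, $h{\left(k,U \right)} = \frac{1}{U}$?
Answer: $-480$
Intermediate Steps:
$E{\left(I,l \right)} = - \frac{9}{2}$ ($E{\left(I,l \right)} = -4 + \frac{2}{-4} = -4 + 2 \left(- \frac{1}{4}\right) = -4 - \frac{1}{2} = - \frac{9}{2}$)
$t{\left(o,x \right)} = 4 - 4 o x$ ($t{\left(o,x \right)} = - 4 o x + 4 = 4 - 4 o x$)
$\left(t{\left(E{\left(2,2 \right)},3 \right)} + 2\right) \left(-8\right) = \left(\left(4 - \left(-18\right) 3\right) + 2\right) \left(-8\right) = \left(\left(4 + 54\right) + 2\right) \left(-8\right) = \left(58 + 2\right) \left(-8\right) = 60 \left(-8\right) = -480$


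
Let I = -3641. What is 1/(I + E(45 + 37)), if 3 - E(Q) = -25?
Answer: -1/3613 ≈ -0.00027678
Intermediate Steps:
E(Q) = 28 (E(Q) = 3 - 1*(-25) = 3 + 25 = 28)
1/(I + E(45 + 37)) = 1/(-3641 + 28) = 1/(-3613) = -1/3613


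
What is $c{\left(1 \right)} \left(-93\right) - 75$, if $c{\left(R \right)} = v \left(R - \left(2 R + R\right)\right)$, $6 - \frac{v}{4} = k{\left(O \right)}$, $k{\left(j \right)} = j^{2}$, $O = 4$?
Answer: $-7515$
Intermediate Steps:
$v = -40$ ($v = 24 - 4 \cdot 4^{2} = 24 - 64 = -40$)
$c{\left(R \right)} = 80 R$ ($c{\left(R \right)} = - 40 \left(R - \left(2 R + R\right)\right) = - 40 \left(R - 3 R\right) = - 40 \left(- 2 R\right) = 80 R$)
$c{\left(1 \right)} \left(-93\right) - 75 = 80 \cdot 1 \left(-93\right) - 75 = 80 \left(-93\right) - 75 = -7440 - 75 = -7515$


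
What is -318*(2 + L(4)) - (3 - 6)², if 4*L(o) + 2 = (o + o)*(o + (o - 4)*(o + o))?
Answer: -3030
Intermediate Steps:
L(o) = -½ + o*(o + 2*o*(-4 + o))/2 (L(o) = -½ + ((o + o)*(o + (o - 4)*(o + o)))/4 = -½ + ((2*o)*(o + (-4 + o)*(2*o)))/4 = -½ + ((2*o)*(o + 2*o*(-4 + o)))/4 = -½ + (2*o*(o + 2*o*(-4 + o)))/4 = -½ + o*(o + 2*o*(-4 + o))/2)
-318*(2 + L(4)) - (3 - 6)² = -318*(2 + (-½ + 4³ - 7/2*4²)) - (3 - 6)² = -318*(2 + (-½ + 64 - 7/2*16)) - 1*(-3)² = -318*(2 + (-½ + 64 - 56)) - 1*9 = -318*(2 + 15/2) - 9 = -318*19/2 - 9 = -106*57/2 - 9 = -3021 - 9 = -3030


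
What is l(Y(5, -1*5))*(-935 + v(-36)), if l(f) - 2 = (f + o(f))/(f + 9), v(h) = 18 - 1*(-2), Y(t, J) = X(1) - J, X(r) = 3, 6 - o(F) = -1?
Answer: -44835/17 ≈ -2637.4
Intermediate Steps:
o(F) = 7 (o(F) = 6 - 1*(-1) = 6 + 1 = 7)
Y(t, J) = 3 - J
v(h) = 20 (v(h) = 18 + 2 = 20)
l(f) = 2 + (7 + f)/(9 + f) (l(f) = 2 + (f + 7)/(f + 9) = 2 + (7 + f)/(9 + f))
l(Y(5, -1*5))*(-935 + v(-36)) = ((25 + 3*(3 - (-1)*5))/(9 + (3 - (-1)*5)))*(-935 + 20) = ((25 + 3*(3 - 1*(-5)))/(9 + (3 - 1*(-5))))*(-915) = ((25 + 3*(3 + 5))/(9 + (3 + 5)))*(-915) = ((25 + 3*8)/(9 + 8))*(-915) = ((25 + 24)/17)*(-915) = ((1/17)*49)*(-915) = (49/17)*(-915) = -44835/17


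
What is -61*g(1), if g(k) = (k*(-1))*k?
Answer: 61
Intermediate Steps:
g(k) = -k² (g(k) = (-k)*k = -k²)
-61*g(1) = -(-61)*1² = -(-61) = -61*(-1) = 61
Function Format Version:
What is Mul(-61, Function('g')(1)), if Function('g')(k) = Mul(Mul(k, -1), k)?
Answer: 61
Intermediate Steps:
Function('g')(k) = Mul(-1, Pow(k, 2)) (Function('g')(k) = Mul(Mul(-1, k), k) = Mul(-1, Pow(k, 2)))
Mul(-61, Function('g')(1)) = Mul(-61, Mul(-1, Pow(1, 2))) = Mul(-61, Mul(-1, 1)) = Mul(-61, -1) = 61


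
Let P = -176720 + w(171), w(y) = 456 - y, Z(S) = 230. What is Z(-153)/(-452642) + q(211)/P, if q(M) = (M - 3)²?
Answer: -9811841769/39930945635 ≈ -0.24572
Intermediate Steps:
q(M) = (-3 + M)²
P = -176435 (P = -176720 + (456 - 1*171) = -176720 + (456 - 171) = -176720 + 285 = -176435)
Z(-153)/(-452642) + q(211)/P = 230/(-452642) + (-3 + 211)²/(-176435) = 230*(-1/452642) + 208²*(-1/176435) = -115/226321 + 43264*(-1/176435) = -115/226321 - 43264/176435 = -9811841769/39930945635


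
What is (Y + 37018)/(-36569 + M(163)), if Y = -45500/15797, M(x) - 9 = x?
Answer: -584727846/574963409 ≈ -1.0170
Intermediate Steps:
M(x) = 9 + x
Y = -45500/15797 (Y = -45500*1/15797 = -45500/15797 ≈ -2.8803)
(Y + 37018)/(-36569 + M(163)) = (-45500/15797 + 37018)/(-36569 + (9 + 163)) = 584727846/(15797*(-36569 + 172)) = (584727846/15797)/(-36397) = (584727846/15797)*(-1/36397) = -584727846/574963409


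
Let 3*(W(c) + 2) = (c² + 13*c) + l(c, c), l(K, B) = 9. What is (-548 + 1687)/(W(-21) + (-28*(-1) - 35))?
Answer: 1139/50 ≈ 22.780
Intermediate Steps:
W(c) = 1 + c²/3 + 13*c/3 (W(c) = -2 + ((c² + 13*c) + 9)/3 = -2 + (9 + c² + 13*c)/3 = -2 + (3 + c²/3 + 13*c/3) = 1 + c²/3 + 13*c/3)
(-548 + 1687)/(W(-21) + (-28*(-1) - 35)) = (-548 + 1687)/((1 + (⅓)*(-21)² + (13/3)*(-21)) + (-28*(-1) - 35)) = 1139/((1 + (⅓)*441 - 91) + (28 - 35)) = 1139/((1 + 147 - 91) - 7) = 1139/(57 - 7) = 1139/50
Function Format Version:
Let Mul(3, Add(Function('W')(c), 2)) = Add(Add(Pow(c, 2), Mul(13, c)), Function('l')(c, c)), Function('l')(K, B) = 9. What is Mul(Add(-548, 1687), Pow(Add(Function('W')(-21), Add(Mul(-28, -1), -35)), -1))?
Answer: Rational(1139, 50) ≈ 22.780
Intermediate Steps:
Function('W')(c) = Add(1, Mul(Rational(1, 3), Pow(c, 2)), Mul(Rational(13, 3), c)) (Function('W')(c) = Add(-2, Mul(Rational(1, 3), Add(Add(Pow(c, 2), Mul(13, c)), 9))) = Add(-2, Mul(Rational(1, 3), Add(9, Pow(c, 2), Mul(13, c)))) = Add(-2, Add(3, Mul(Rational(1, 3), Pow(c, 2)), Mul(Rational(13, 3), c))) = Add(1, Mul(Rational(1, 3), Pow(c, 2)), Mul(Rational(13, 3), c)))
Mul(Add(-548, 1687), Pow(Add(Function('W')(-21), Add(Mul(-28, -1), -35)), -1)) = Mul(Add(-548, 1687), Pow(Add(Add(1, Mul(Rational(1, 3), Pow(-21, 2)), Mul(Rational(13, 3), -21)), Add(Mul(-28, -1), -35)), -1)) = Mul(1139, Pow(Add(Add(1, Mul(Rational(1, 3), 441), -91), Add(28, -35)), -1)) = Mul(1139, Pow(Add(Add(1, 147, -91), -7), -1)) = Mul(1139, Pow(Add(57, -7), -1)) = Mul(1139, Pow(50, -1)) = Mul(1139, Rational(1, 50)) = Rational(1139, 50)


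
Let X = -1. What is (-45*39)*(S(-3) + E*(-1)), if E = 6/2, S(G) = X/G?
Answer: 4680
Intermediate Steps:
S(G) = -1/G
E = 3 (E = 6*(½) = 3)
(-45*39)*(S(-3) + E*(-1)) = (-45*39)*(-1/(-3) + 3*(-1)) = -1755*(-1*(-⅓) - 3) = -1755*(⅓ - 3) = -1755*(-8/3) = 4680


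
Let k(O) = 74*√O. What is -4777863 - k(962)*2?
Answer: -4777863 - 148*√962 ≈ -4.7825e+6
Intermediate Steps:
-4777863 - k(962)*2 = -4777863 - 74*√962*2 = -4777863 - 148*√962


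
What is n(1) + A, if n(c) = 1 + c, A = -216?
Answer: -214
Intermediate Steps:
n(1) + A = (1 + 1) - 216 = 2 - 216 = -214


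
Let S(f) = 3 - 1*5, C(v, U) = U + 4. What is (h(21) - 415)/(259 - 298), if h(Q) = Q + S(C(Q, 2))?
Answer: 132/13 ≈ 10.154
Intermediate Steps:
C(v, U) = 4 + U
S(f) = -2 (S(f) = 3 - 5 = -2)
h(Q) = -2 + Q (h(Q) = Q - 2 = -2 + Q)
(h(21) - 415)/(259 - 298) = ((-2 + 21) - 415)/(259 - 298) = (19 - 415)/(-39) = -396*(-1/39) = 132/13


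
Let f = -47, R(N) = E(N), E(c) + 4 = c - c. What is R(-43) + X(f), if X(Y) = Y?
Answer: -51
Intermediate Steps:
E(c) = -4 (E(c) = -4 + (c - c) = -4 + 0 = -4)
R(N) = -4
R(-43) + X(f) = -4 - 47 = -51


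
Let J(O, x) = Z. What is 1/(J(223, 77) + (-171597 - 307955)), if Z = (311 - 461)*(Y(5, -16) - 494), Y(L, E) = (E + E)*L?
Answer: -1/381452 ≈ -2.6216e-6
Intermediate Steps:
Y(L, E) = 2*E*L (Y(L, E) = (2*E)*L = 2*E*L)
Z = 98100 (Z = (311 - 461)*(2*(-16)*5 - 494) = -150*(-160 - 494) = -150*(-654) = 98100)
J(O, x) = 98100
1/(J(223, 77) + (-171597 - 307955)) = 1/(98100 + (-171597 - 307955)) = 1/(98100 - 479552) = 1/(-381452) = -1/381452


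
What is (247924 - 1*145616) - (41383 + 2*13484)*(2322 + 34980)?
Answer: -2549526694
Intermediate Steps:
(247924 - 1*145616) - (41383 + 2*13484)*(2322 + 34980) = (247924 - 145616) - (41383 + 26968)*37302 = 102308 - 68351*37302 = 102308 - 1*2549629002 = 102308 - 2549629002 = -2549526694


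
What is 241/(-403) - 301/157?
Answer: -159140/63271 ≈ -2.5152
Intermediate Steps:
241/(-403) - 301/157 = 241*(-1/403) - 301*1/157 = -241/403 - 301/157 = -159140/63271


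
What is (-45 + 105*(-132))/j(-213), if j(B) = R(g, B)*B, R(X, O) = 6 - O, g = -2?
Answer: 1545/5183 ≈ 0.29809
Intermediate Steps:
j(B) = B*(6 - B) (j(B) = (6 - B)*B = B*(6 - B))
(-45 + 105*(-132))/j(-213) = (-45 + 105*(-132))/((-213*(6 - 1*(-213)))) = (-45 - 13860)/((-213*(6 + 213))) = -13905/((-213*219)) = -13905/(-46647) = -13905*(-1/46647) = 1545/5183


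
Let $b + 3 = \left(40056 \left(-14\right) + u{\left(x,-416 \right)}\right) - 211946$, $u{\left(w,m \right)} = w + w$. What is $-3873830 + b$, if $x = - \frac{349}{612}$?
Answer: $- \frac{1421848627}{306} \approx -4.6466 \cdot 10^{6}$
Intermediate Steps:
$x = - \frac{349}{612}$ ($x = \left(-349\right) \frac{1}{612} = - \frac{349}{612} \approx -0.57026$)
$u{\left(w,m \right)} = 2 w$
$b = - \frac{236456647}{306}$ ($b = -3 + \left(\left(40056 \left(-14\right) + 2 \left(- \frac{349}{612}\right)\right) - 211946\right) = -3 - \frac{236455729}{306} = - \frac{236456647}{306} \approx -7.7273 \cdot 10^{5}$)
$-3873830 + b = -3873830 - \frac{236456647}{306} = - \frac{1421848627}{306}$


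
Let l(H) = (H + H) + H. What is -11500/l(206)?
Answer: -5750/309 ≈ -18.608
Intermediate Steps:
l(H) = 3*H (l(H) = 2*H + H = 3*H)
-11500/l(206) = -11500/(3*206) = -11500/618 = -11500*1/618 = -5750/309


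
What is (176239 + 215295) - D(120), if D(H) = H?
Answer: 391414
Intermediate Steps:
(176239 + 215295) - D(120) = (176239 + 215295) - 1*120 = 391534 - 120 = 391414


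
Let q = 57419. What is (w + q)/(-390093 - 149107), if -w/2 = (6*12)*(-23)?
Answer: -60731/539200 ≈ -0.11263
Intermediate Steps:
w = 3312 (w = -2*6*12*(-23) = -144*(-23) = -2*(-1656) = 3312)
(w + q)/(-390093 - 149107) = (3312 + 57419)/(-390093 - 149107) = 60731/(-539200) = 60731*(-1/539200) = -60731/539200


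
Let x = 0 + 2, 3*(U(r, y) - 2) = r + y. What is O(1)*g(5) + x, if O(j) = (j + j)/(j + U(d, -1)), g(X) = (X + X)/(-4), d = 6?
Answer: 13/14 ≈ 0.92857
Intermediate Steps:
U(r, y) = 2 + r/3 + y/3 (U(r, y) = 2 + (r + y)/3 = 2 + (r/3 + y/3) = 2 + r/3 + y/3)
g(X) = -X/2 (g(X) = (2*X)*(-1/4) = -X/2)
x = 2
O(j) = 2*j/(11/3 + j) (O(j) = (j + j)/(j + (2 + (1/3)*6 + (1/3)*(-1))) = (2*j)/(j + (2 + 2 - 1/3)) = (2*j)/(j + 11/3) = (2*j)/(11/3 + j) = 2*j/(11/3 + j))
O(1)*g(5) + x = (6*1/(11 + 3*1))*(-1/2*5) + 2 = (6*1/(11 + 3))*(-5/2) + 2 = (6*1/14)*(-5/2) + 2 = (6*1*(1/14))*(-5/2) + 2 = (3/7)*(-5/2) + 2 = -15/14 + 2 = 13/14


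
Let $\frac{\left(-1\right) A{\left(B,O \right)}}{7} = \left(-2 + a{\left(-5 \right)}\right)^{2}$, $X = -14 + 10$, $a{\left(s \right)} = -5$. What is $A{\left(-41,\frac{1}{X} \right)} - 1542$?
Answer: $-1885$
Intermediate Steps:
$X = -4$
$A{\left(B,O \right)} = -343$ ($A{\left(B,O \right)} = - 7 \left(-2 - 5\right)^{2} = - 7 \left(-7\right)^{2} = \left(-7\right) 49 = -343$)
$A{\left(-41,\frac{1}{X} \right)} - 1542 = -343 - 1542 = -1885$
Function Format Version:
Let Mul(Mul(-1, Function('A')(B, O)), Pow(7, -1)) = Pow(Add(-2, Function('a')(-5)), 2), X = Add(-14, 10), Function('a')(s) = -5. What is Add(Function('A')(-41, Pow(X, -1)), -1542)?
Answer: -1885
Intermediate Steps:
X = -4
Function('A')(B, O) = -343 (Function('A')(B, O) = Mul(-7, Pow(Add(-2, -5), 2)) = Mul(-7, Pow(-7, 2)) = Mul(-7, 49) = -343)
Add(Function('A')(-41, Pow(X, -1)), -1542) = Add(-343, -1542) = -1885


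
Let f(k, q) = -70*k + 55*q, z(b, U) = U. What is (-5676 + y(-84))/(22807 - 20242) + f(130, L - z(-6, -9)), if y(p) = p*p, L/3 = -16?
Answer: -1922803/171 ≈ -11244.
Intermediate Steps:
L = -48 (L = 3*(-16) = -48)
y(p) = p²
(-5676 + y(-84))/(22807 - 20242) + f(130, L - z(-6, -9)) = (-5676 + (-84)²)/(22807 - 20242) + (-70*130 + 55*(-48 - 1*(-9))) = (-5676 + 7056)/2565 + (-9100 + 55*(-48 + 9)) = 1380*(1/2565) + (-9100 + 55*(-39)) = 92/171 + (-9100 - 2145) = 92/171 - 11245 = -1922803/171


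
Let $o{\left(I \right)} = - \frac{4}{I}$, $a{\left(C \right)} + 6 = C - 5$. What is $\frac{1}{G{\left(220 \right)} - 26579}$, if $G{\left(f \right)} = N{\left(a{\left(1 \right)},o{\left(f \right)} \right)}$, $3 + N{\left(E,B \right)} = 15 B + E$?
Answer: $- \frac{11}{292515} \approx -3.7605 \cdot 10^{-5}$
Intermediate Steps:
$a{\left(C \right)} = -11 + C$ ($a{\left(C \right)} = -6 + \left(C - 5\right) = -6 + \left(-5 + C\right) = -11 + C$)
$N{\left(E,B \right)} = -3 + E + 15 B$ ($N{\left(E,B \right)} = -3 + \left(15 B + E\right) = -3 + \left(E + 15 B\right) = -3 + E + 15 B$)
$G{\left(f \right)} = -13 - \frac{60}{f}$ ($G{\left(f \right)} = -3 + \left(-11 + 1\right) + 15 \left(- \frac{4}{f}\right) = -3 - 10 - \frac{60}{f} = -13 - \frac{60}{f}$)
$\frac{1}{G{\left(220 \right)} - 26579} = \frac{1}{\left(-13 - \frac{60}{220}\right) - 26579} = \frac{1}{\left(-13 - \frac{3}{11}\right) - 26579} = \frac{1}{- \frac{146}{11} - 26579} = \frac{1}{- \frac{292515}{11}} = - \frac{11}{292515}$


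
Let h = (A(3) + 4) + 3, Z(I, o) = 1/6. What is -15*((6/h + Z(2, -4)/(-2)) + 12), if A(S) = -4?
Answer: -835/4 ≈ -208.75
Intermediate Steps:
Z(I, o) = ⅙
h = 3 (h = (-4 + 4) + 3 = 0 + 3 = 3)
-15*((6/h + Z(2, -4)/(-2)) + 12) = -15*((6/3 + (⅙)/(-2)) + 12) = -15*((6*(⅓) + (⅙)*(-½)) + 12) = -15*((2 - 1/12) + 12) = -15*(23/12 + 12) = -15*167/12 = -835/4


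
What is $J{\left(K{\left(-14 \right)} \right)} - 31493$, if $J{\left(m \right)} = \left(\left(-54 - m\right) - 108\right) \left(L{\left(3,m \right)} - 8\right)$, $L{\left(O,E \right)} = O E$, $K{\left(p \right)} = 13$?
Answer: $-36918$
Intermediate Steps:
$L{\left(O,E \right)} = E O$
$J{\left(m \right)} = \left(-162 - m\right) \left(-8 + 3 m\right)$ ($J{\left(m \right)} = \left(\left(-54 - m\right) - 108\right) \left(m 3 - 8\right) = \left(-162 - m\right) \left(3 m - 8\right) = \left(-162 - m\right) \left(-8 + 3 m\right)$)
$J{\left(K{\left(-14 \right)} \right)} - 31493 = \left(1296 - 6214 - 3 \cdot 13^{2}\right) - 31493 = \left(1296 - 6214 - 507\right) - 31493 = -5425 - 31493 = -36918$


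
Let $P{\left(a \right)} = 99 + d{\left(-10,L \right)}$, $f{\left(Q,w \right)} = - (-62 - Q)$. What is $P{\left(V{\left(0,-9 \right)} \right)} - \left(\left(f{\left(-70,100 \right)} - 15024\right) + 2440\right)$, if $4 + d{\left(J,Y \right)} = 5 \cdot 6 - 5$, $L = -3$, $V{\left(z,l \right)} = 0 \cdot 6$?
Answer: $12712$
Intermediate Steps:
$V{\left(z,l \right)} = 0$
$f{\left(Q,w \right)} = 62 + Q$
$d{\left(J,Y \right)} = 21$ ($d{\left(J,Y \right)} = -4 + \left(5 \cdot 6 - 5\right) = -4 + \left(30 - 5\right) = -4 + 25 = 21$)
$P{\left(a \right)} = 120$ ($P{\left(a \right)} = 99 + 21 = 120$)
$P{\left(V{\left(0,-9 \right)} \right)} - \left(\left(f{\left(-70,100 \right)} - 15024\right) + 2440\right) = 120 - \left(\left(\left(62 - 70\right) - 15024\right) + 2440\right) = 120 - \left(\left(-8 - 15024\right) + 2440\right) = 120 - \left(-15032 + 2440\right) = 120 - -12592 = 120 + 12592 = 12712$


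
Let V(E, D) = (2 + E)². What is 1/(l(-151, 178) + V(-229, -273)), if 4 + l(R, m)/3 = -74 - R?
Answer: 1/51748 ≈ 1.9324e-5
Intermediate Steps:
l(R, m) = -234 - 3*R (l(R, m) = -12 + 3*(-74 - R) = -12 + (-222 - 3*R) = -234 - 3*R)
1/(l(-151, 178) + V(-229, -273)) = 1/((-234 - 3*(-151)) + (2 - 229)²) = 1/((-234 + 453) + (-227)²) = 1/(219 + 51529) = 1/51748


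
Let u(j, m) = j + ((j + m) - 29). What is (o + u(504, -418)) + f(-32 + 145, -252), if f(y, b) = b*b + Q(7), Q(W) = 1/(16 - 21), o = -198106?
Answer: -670206/5 ≈ -1.3404e+5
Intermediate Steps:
Q(W) = -⅕ (Q(W) = 1/(-5) = -⅕)
u(j, m) = -29 + m + 2*j (u(j, m) = j + (-29 + j + m) = -29 + m + 2*j)
f(y, b) = -⅕ + b² (f(y, b) = b*b - ⅕ = b² - ⅕ = -⅕ + b²)
(o + u(504, -418)) + f(-32 + 145, -252) = (-198106 + (-29 - 418 + 2*504)) + (-⅕ + (-252)²) = (-198106 + (-29 - 418 + 1008)) + (-⅕ + 63504) = (-198106 + 561) + 317519/5 = -197545 + 317519/5 = -670206/5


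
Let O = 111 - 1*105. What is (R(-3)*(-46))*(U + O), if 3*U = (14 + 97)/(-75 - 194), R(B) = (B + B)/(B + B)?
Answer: -72542/269 ≈ -269.67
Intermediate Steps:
R(B) = 1 (R(B) = (2*B)/((2*B)) = (2*B)*(1/(2*B)) = 1)
O = 6 (O = 111 - 105 = 6)
U = -37/269 (U = ((14 + 97)/(-75 - 194))/3 = (111/(-269))/3 = (111*(-1/269))/3 = (⅓)*(-111/269) = -37/269 ≈ -0.13755)
(R(-3)*(-46))*(U + O) = (1*(-46))*(-37/269 + 6) = -46*1577/269 = -72542/269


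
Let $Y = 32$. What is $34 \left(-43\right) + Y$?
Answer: $-1430$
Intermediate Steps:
$34 \left(-43\right) + Y = 34 \left(-43\right) + 32 = -1462 + 32 = -1430$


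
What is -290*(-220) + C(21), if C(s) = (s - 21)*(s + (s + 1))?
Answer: 63800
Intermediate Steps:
C(s) = (1 + 2*s)*(-21 + s) (C(s) = (-21 + s)*(s + (1 + s)) = (-21 + s)*(1 + 2*s) = (1 + 2*s)*(-21 + s))
-290*(-220) + C(21) = -290*(-220) + (-21 - 41*21 + 2*21²) = 63800 + (-21 - 861 + 2*441) = 63800 + (-21 - 861 + 882) = 63800 + 0 = 63800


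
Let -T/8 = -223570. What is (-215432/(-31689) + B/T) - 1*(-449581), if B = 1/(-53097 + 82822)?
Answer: 108205761987561002527/240677710542000 ≈ 4.4959e+5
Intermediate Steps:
T = 1788560 (T = -8*(-223570) = 1788560)
B = 1/29725 ≈ 3.3642e-5
(-215432/(-31689) + B/T) - 1*(-449581) = (-215432/(-31689) + (1/29725)/1788560) - 1*(-449581) = (-215432*(-1/31689) + (1/29725)*(1/1788560)) + 449581 = (30776/4527 + 1/53164946000) + 449581 = 1636204378100527/240677710542000 + 449581 = 108205761987561002527/240677710542000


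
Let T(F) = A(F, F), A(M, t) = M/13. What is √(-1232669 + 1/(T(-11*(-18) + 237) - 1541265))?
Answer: I*√494844734854529415030/20036010 ≈ 1110.3*I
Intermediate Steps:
A(M, t) = M/13 (A(M, t) = M*(1/13) = M/13)
T(F) = F/13
√(-1232669 + 1/(T(-11*(-18) + 237) - 1541265)) = √(-1232669 + 1/((-11*(-18) + 237)/13 - 1541265)) = √(-1232669 + 1/((198 + 237)/13 - 1541265)) = √(-1232669 + 1/((1/13)*435 - 1541265)) = √(-1232669 + 1/(435/13 - 1541265)) = √(-1232669 + 1/(-20036010/13)) = √(-1232669 - 13/20036010) = √(-24697768410703/20036010) = I*√494844734854529415030/20036010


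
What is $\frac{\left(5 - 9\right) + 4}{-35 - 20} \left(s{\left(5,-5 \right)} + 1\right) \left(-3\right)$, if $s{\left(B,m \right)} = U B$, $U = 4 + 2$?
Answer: $0$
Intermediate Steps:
$U = 6$
$s{\left(B,m \right)} = 6 B$
$\frac{\left(5 - 9\right) + 4}{-35 - 20} \left(s{\left(5,-5 \right)} + 1\right) \left(-3\right) = \frac{\left(5 - 9\right) + 4}{-35 - 20} \left(6 \cdot 5 + 1\right) \left(-3\right) = \frac{\left(5 - 9\right) + 4}{-55} \left(30 + 1\right) \left(-3\right) = \left(-4 + 4\right) \left(- \frac{1}{55}\right) 31 \left(-3\right) = 0 \left(- \frac{1}{55}\right) \left(-93\right) = 0 \left(-93\right) = 0$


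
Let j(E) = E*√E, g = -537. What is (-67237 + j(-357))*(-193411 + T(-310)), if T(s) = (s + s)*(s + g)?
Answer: -22304462773 - 118427253*I*√357 ≈ -2.2304e+10 - 2.2376e+9*I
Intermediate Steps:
j(E) = E^(3/2)
T(s) = 2*s*(-537 + s) (T(s) = (s + s)*(s - 537) = (2*s)*(-537 + s) = 2*s*(-537 + s))
(-67237 + j(-357))*(-193411 + T(-310)) = (-67237 + (-357)^(3/2))*(-193411 + 2*(-310)*(-537 - 310)) = (-67237 - 357*I*√357)*(-193411 + 2*(-310)*(-847)) = (-67237 - 357*I*√357)*(-193411 + 525140) = (-67237 - 357*I*√357)*331729 = -22304462773 - 118427253*I*√357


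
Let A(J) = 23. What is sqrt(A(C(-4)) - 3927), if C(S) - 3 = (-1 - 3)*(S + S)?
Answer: 8*I*sqrt(61) ≈ 62.482*I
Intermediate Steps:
C(S) = 3 - 8*S (C(S) = 3 + (-1 - 3)*(S + S) = 3 - 8*S)
sqrt(A(C(-4)) - 3927) = sqrt(23 - 3927) = sqrt(-3904) = 8*I*sqrt(61)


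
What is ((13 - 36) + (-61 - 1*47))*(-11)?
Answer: 1441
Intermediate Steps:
((13 - 36) + (-61 - 1*47))*(-11) = (-23 + (-61 - 47))*(-11) = (-23 - 108)*(-11) = -131*(-11) = 1441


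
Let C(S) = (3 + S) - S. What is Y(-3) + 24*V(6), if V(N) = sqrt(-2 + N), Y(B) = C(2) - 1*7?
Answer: 44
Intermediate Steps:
C(S) = 3
Y(B) = -4 (Y(B) = 3 - 1*7 = 3 - 7 = -4)
Y(-3) + 24*V(6) = -4 + 24*sqrt(-2 + 6) = -4 + 24*sqrt(4) = -4 + 24*2 = -4 + 48 = 44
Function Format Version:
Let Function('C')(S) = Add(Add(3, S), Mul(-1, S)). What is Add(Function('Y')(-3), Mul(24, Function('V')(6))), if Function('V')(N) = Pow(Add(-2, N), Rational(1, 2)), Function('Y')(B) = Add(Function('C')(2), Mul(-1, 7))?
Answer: 44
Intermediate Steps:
Function('C')(S) = 3
Function('Y')(B) = -4 (Function('Y')(B) = Add(3, Mul(-1, 7)) = Add(3, -7) = -4)
Add(Function('Y')(-3), Mul(24, Function('V')(6))) = Add(-4, Mul(24, Pow(Add(-2, 6), Rational(1, 2)))) = Add(-4, Mul(24, Pow(4, Rational(1, 2)))) = Add(-4, Mul(24, 2)) = Add(-4, 48) = 44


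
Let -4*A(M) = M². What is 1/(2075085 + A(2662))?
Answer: 1/303524 ≈ 3.2946e-6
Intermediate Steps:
A(M) = -M²/4
1/(2075085 + A(2662)) = 1/(2075085 - ¼*2662²) = 1/(2075085 - ¼*7086244) = 1/(2075085 - 1771561) = 1/303524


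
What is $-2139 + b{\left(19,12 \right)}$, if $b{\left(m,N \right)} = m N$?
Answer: $-1911$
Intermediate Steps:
$b{\left(m,N \right)} = N m$
$-2139 + b{\left(19,12 \right)} = -2139 + 12 \cdot 19 = -2139 + 228 = -1911$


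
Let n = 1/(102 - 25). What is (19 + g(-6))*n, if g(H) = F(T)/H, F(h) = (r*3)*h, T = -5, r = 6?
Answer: 34/77 ≈ 0.44156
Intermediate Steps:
F(h) = 18*h (F(h) = (6*3)*h = 18*h)
n = 1/77 ≈ 0.012987
g(H) = -90/H (g(H) = (18*(-5))/H = -90/H)
(19 + g(-6))*n = (19 - 90/(-6))*(1/77) = (19 - 90*(-⅙))*(1/77) = (19 + 15)*(1/77) = 34*(1/77) = 34/77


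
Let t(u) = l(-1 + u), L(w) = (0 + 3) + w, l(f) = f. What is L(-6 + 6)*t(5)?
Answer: 12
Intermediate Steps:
L(w) = 3 + w
t(u) = -1 + u
L(-6 + 6)*t(5) = (3 + (-6 + 6))*(-1 + 5) = (3 + 0)*4 = 3*4 = 12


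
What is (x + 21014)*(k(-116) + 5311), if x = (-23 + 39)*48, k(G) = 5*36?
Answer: 119604962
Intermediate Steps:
k(G) = 180
x = 768 (x = 16*48 = 768)
(x + 21014)*(k(-116) + 5311) = (768 + 21014)*(180 + 5311) = 21782*5491 = 119604962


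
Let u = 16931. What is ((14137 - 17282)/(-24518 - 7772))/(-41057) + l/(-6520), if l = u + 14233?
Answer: -516438584279/108047038195 ≈ -4.7798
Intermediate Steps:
l = 31164 (l = 16931 + 14233 = 31164)
((14137 - 17282)/(-24518 - 7772))/(-41057) + l/(-6520) = ((14137 - 17282)/(-24518 - 7772))/(-41057) + 31164/(-6520) = -3145/(-32290)*(-1/41057) + 31164*(-1/6520) = -3145*(-1/32290)*(-1/41057) - 7791/1630 = (629/6458)*(-1/41057) - 7791/1630 = -629/265146106 - 7791/1630 = -516438584279/108047038195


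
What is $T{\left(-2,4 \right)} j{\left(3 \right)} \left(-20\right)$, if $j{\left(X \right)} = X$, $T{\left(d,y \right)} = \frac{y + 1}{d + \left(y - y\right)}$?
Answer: $150$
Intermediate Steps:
$T{\left(d,y \right)} = \frac{1 + y}{d}$ ($T{\left(d,y \right)} = \frac{1 + y}{d + 0} = \frac{1 + y}{d}$)
$T{\left(-2,4 \right)} j{\left(3 \right)} \left(-20\right) = \frac{1 + 4}{-2} \cdot 3 \left(-20\right) = \left(- \frac{1}{2}\right) 5 \cdot 3 \left(-20\right) = \left(- \frac{5}{2}\right) 3 \left(-20\right) = \left(- \frac{15}{2}\right) \left(-20\right) = 150$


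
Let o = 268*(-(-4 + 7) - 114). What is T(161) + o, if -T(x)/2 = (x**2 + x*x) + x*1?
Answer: -135362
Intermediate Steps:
T(x) = -4*x**2 - 2*x (T(x) = -2*((x**2 + x*x) + x*1) = -2*((x**2 + x**2) + x) = -2*(2*x**2 + x) = -2*(x + 2*x**2) = -4*x**2 - 2*x)
o = -31356 (o = 268*(-1*3 - 114) = 268*(-3 - 114) = 268*(-117) = -31356)
T(161) + o = -2*161*(1 + 2*161) - 31356 = -2*161*(1 + 322) - 31356 = -2*161*323 - 31356 = -104006 - 31356 = -135362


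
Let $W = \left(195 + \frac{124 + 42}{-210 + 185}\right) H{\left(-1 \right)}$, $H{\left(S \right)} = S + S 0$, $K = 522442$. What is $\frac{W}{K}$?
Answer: $- \frac{4709}{13061050} \approx -0.00036054$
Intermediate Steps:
$H{\left(S \right)} = S$ ($H{\left(S \right)} = S + 0 = S$)
$W = - \frac{4709}{25}$ ($W = \left(195 + \frac{124 + 42}{-210 + 185}\right) \left(-1\right) = \left(195 + \frac{166}{-25}\right) \left(-1\right) = \left(195 + 166 \left(- \frac{1}{25}\right)\right) \left(-1\right) = \left(195 - \frac{166}{25}\right) \left(-1\right) = \frac{4709}{25} \left(-1\right) = - \frac{4709}{25} \approx -188.36$)
$\frac{W}{K} = - \frac{4709}{25 \cdot 522442} = \left(- \frac{4709}{25}\right) \frac{1}{522442} = - \frac{4709}{13061050}$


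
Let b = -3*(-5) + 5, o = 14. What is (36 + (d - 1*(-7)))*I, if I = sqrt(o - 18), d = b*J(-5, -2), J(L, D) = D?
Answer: 6*I ≈ 6.0*I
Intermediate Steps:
b = 20 (b = 15 + 5 = 20)
d = -40 (d = 20*(-2) = -40)
I = 2*I (I = sqrt(14 - 18) = sqrt(-4) = 2*I ≈ 2.0*I)
(36 + (d - 1*(-7)))*I = (36 + (-40 - 1*(-7)))*(2*I) = (36 + (-40 + 7))*(2*I) = (36 - 33)*(2*I) = 3*(2*I) = 6*I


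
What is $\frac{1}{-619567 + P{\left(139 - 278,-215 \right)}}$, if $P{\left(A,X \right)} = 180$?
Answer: $- \frac{1}{619387} \approx -1.6145 \cdot 10^{-6}$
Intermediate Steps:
$\frac{1}{-619567 + P{\left(139 - 278,-215 \right)}} = \frac{1}{-619567 + 180} = \frac{1}{-619387} = - \frac{1}{619387}$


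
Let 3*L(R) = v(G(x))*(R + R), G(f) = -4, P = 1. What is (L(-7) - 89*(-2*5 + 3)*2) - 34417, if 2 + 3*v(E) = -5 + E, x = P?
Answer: -298385/9 ≈ -33154.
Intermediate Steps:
x = 1
v(E) = -7/3 + E/3 (v(E) = -2/3 + (-5 + E)/3 = -2/3 + (-5/3 + E/3) = -7/3 + E/3)
L(R) = -22*R/9 (L(R) = ((-7/3 + (1/3)*(-4))*(R + R))/3 = ((-7/3 - 4/3)*(2*R))/3 = (-22*R/3)/3 = -22*R/9)
(L(-7) - 89*(-2*5 + 3)*2) - 34417 = (-22/9*(-7) - 89*(-2*5 + 3)*2) - 34417 = (154/9 - 89*(-10 + 3)*2) - 34417 = (154/9 - (-623)*2) - 34417 = (154/9 - 89*(-14)) - 34417 = (154/9 + 1246) - 34417 = 11368/9 - 34417 = -298385/9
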